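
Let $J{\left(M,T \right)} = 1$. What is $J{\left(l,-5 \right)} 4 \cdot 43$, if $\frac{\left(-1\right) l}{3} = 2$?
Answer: $172$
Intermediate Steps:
$l = -6$ ($l = \left(-3\right) 2 = -6$)
$J{\left(l,-5 \right)} 4 \cdot 43 = 1 \cdot 4 \cdot 43 = 4 \cdot 43 = 172$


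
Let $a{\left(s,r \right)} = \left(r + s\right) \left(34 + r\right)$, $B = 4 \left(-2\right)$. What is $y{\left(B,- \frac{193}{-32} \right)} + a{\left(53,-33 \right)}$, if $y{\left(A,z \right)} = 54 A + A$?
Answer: $-420$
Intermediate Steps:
$B = -8$
$a{\left(s,r \right)} = \left(34 + r\right) \left(r + s\right)$
$y{\left(A,z \right)} = 55 A$
$y{\left(B,- \frac{193}{-32} \right)} + a{\left(53,-33 \right)} = 55 \left(-8\right) + \left(\left(-33\right)^{2} + 34 \left(-33\right) + 34 \cdot 53 - 1749\right) = -440 + \left(1089 - 1122 + 1802 - 1749\right) = -440 + 20 = -420$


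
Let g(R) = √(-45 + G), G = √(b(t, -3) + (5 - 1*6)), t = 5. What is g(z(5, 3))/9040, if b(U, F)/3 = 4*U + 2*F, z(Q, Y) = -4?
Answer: √(-45 + √41)/9040 ≈ 0.00068724*I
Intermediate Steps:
b(U, F) = 6*F + 12*U (b(U, F) = 3*(4*U + 2*F) = 3*(2*F + 4*U) = 6*F + 12*U)
G = √41 (G = √((6*(-3) + 12*5) + (5 - 1*6)) = √((-18 + 60) + (5 - 6)) = √(42 - 1) = √41 ≈ 6.4031)
g(R) = √(-45 + √41)
g(z(5, 3))/9040 = √(-45 + √41)/9040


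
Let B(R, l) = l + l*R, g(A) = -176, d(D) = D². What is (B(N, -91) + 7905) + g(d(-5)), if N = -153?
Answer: 21561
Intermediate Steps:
B(R, l) = l + R*l
(B(N, -91) + 7905) + g(d(-5)) = (-91*(1 - 153) + 7905) - 176 = (-91*(-152) + 7905) - 176 = (13832 + 7905) - 176 = 21737 - 176 = 21561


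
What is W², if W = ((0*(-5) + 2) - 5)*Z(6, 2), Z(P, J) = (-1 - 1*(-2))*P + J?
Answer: 576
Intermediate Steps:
Z(P, J) = J + P (Z(P, J) = (-1 + 2)*P + J = 1*P + J = P + J = J + P)
W = -24 (W = ((0*(-5) + 2) - 5)*(2 + 6) = ((0 + 2) - 5)*8 = (2 - 5)*8 = -3*8 = -24)
W² = (-24)² = 576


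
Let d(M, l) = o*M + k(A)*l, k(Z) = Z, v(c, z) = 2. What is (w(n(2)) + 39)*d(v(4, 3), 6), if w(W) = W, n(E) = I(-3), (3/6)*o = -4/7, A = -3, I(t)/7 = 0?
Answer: -5538/7 ≈ -791.14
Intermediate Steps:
I(t) = 0 (I(t) = 7*0 = 0)
o = -8/7 (o = 2*(-4/7) = -8/7 ≈ -1.1429)
n(E) = 0
d(M, l) = -3*l - 8*M/7 (d(M, l) = -8*M/7 - 3*l = -3*l - 8*M/7)
(w(n(2)) + 39)*d(v(4, 3), 6) = (0 + 39)*(-3*6 - 8/7*2) = 39*(-18 - 16/7) = 39*(-142/7) = -5538/7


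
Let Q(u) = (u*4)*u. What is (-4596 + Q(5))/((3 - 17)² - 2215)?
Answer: 4496/2019 ≈ 2.2268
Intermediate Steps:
Q(u) = 4*u² (Q(u) = (4*u)*u = 4*u²)
(-4596 + Q(5))/((3 - 17)² - 2215) = (-4596 + 4*5²)/((3 - 17)² - 2215) = (-4596 + 4*25)/((-14)² - 2215) = (-4596 + 100)/(196 - 2215) = -4496/(-2019) = -4496*(-1/2019) = 4496/2019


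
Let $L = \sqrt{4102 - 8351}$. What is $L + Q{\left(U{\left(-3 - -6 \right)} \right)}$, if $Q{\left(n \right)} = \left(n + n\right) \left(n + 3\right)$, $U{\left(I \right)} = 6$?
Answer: $108 + i \sqrt{4249} \approx 108.0 + 65.184 i$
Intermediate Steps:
$Q{\left(n \right)} = 2 n \left(3 + n\right)$
$L = i \sqrt{4249}$ ($L = \sqrt{-4249} = i \sqrt{4249} \approx 65.184 i$)
$L + Q{\left(U{\left(-3 - -6 \right)} \right)} = i \sqrt{4249} + 2 \cdot 6 \left(3 + 6\right) = i \sqrt{4249} + 2 \cdot 6 \cdot 9 = i \sqrt{4249} + 108 = 108 + i \sqrt{4249}$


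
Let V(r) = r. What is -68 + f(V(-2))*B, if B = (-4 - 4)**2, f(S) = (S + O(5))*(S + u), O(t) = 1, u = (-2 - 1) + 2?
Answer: 124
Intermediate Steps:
u = -1 (u = -3 + 2 = -1)
f(S) = (1 + S)*(-1 + S) (f(S) = (S + 1)*(S - 1) = (1 + S)*(-1 + S))
B = 64 (B = (-8)**2 = 64)
-68 + f(V(-2))*B = -68 + (-1 + (-2)**2)*64 = -68 + (-1 + 4)*64 = -68 + 3*64 = -68 + 192 = 124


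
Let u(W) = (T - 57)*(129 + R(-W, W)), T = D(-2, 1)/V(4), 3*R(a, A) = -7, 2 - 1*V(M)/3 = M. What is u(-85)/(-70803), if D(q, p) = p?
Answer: 65170/637227 ≈ 0.10227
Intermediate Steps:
V(M) = 6 - 3*M
R(a, A) = -7/3 (R(a, A) = (⅓)*(-7) = -7/3)
T = -⅙ (T = 1/(6 - 3*4) = 1/(6 - 12) = 1/(-6) = 1*(-⅙) = -⅙ ≈ -0.16667)
u(W) = -65170/9 (u(W) = (-⅙ - 57)*(129 - 7/3) = -343/6*380/3 = -65170/9)
u(-85)/(-70803) = -65170/9/(-70803) = -65170/9*(-1/70803) = 65170/637227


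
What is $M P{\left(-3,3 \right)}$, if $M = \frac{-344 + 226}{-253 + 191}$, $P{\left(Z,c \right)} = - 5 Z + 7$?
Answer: $\frac{1298}{31} \approx 41.871$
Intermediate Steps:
$P{\left(Z,c \right)} = 7 - 5 Z$
$M = \frac{59}{31}$ ($M = - \frac{118}{-62} = \left(-118\right) \left(- \frac{1}{62}\right) = \frac{59}{31} \approx 1.9032$)
$M P{\left(-3,3 \right)} = \frac{59 \left(7 - -15\right)}{31} = \frac{59 \left(7 + 15\right)}{31} = \frac{59}{31} \cdot 22 = \frac{1298}{31}$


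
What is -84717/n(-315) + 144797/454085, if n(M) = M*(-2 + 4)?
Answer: 856887579/6357190 ≈ 134.79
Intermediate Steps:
n(M) = 2*M (n(M) = M*2 = 2*M)
-84717/n(-315) + 144797/454085 = -84717/(2*(-315)) + 144797/454085 = -84717/(-630) + 144797*(1/454085) = -84717*(-1/630) + 144797/454085 = 9413/70 + 144797/454085 = 856887579/6357190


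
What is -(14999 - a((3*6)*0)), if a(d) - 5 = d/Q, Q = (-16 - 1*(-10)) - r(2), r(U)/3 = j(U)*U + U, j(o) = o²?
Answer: -14994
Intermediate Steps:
r(U) = 3*U + 3*U³ (r(U) = 3*(U²*U + U) = 3*(U³ + U) = 3*(U + U³) = 3*U + 3*U³)
Q = -36 (Q = (-16 - 1*(-10)) - 3*2*(1 + 2²) = (-16 + 10) - 3*2*(1 + 4) = -6 - 3*2*5 = -6 - 1*30 = -6 - 30 = -36)
a(d) = 5 - d/36 (a(d) = 5 + d/(-36) = 5 + d*(-1/36) = 5 - d/36)
-(14999 - a((3*6)*0)) = -(14999 - (5 - 3*6*0/36)) = -(14999 - (5 - 0/2)) = -(14999 - (5 - 1/36*0)) = -(14999 - (5 + 0)) = -(14999 - 1*5) = -(14999 - 5) = -1*14994 = -14994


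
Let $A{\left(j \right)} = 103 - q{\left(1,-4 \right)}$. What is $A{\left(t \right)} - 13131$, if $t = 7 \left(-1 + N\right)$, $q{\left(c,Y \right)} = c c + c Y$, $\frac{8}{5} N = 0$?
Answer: $-13025$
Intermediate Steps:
$N = 0$ ($N = \frac{5}{8} \cdot 0 = 0$)
$q{\left(c,Y \right)} = c^{2} + Y c$
$t = -7$ ($t = 7 \left(-1 + 0\right) = 7 \left(-1\right) = -7$)
$A{\left(j \right)} = 106$ ($A{\left(j \right)} = 103 - 1 \left(-4 + 1\right) = 103 - 1 \left(-3\right) = 103 - -3 = 103 + 3 = 106$)
$A{\left(t \right)} - 13131 = 106 - 13131 = -13025$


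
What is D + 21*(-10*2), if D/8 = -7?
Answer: -476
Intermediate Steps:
D = -56 (D = 8*(-7) = -56)
D + 21*(-10*2) = -56 + 21*(-10*2) = -56 + 21*(-20) = -56 - 420 = -476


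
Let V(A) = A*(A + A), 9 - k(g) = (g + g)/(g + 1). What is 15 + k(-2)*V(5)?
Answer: 265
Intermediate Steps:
k(g) = 9 - 2*g/(1 + g) (k(g) = 9 - (g + g)/(g + 1) = 9 - 2*g/(1 + g))
V(A) = 2*A**2 (V(A) = A*(2*A) = 2*A**2)
15 + k(-2)*V(5) = 15 + ((9 + 7*(-2))/(1 - 2))*(2*5**2) = 15 + ((9 - 14)/(-1))*(2*25) = 15 - 1*(-5)*50 = 15 + 5*50 = 15 + 250 = 265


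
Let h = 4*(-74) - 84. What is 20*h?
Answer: -7600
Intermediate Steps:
h = -380 (h = -296 - 84 = -380)
20*h = 20*(-380) = -7600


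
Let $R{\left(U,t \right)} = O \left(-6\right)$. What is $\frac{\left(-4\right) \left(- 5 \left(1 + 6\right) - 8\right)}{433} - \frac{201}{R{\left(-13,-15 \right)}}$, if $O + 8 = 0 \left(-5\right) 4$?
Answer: $- \frac{26259}{6928} \approx -3.7903$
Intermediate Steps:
$O = -8$ ($O = -8 + 0 \left(-5\right) 4 = -8 + 0 \cdot 4 = -8 + 0 = -8$)
$R{\left(U,t \right)} = 48$ ($R{\left(U,t \right)} = \left(-8\right) \left(-6\right) = 48$)
$\frac{\left(-4\right) \left(- 5 \left(1 + 6\right) - 8\right)}{433} - \frac{201}{R{\left(-13,-15 \right)}} = \frac{\left(-4\right) \left(- 5 \left(1 + 6\right) - 8\right)}{433} - \frac{201}{48} = - 4 \left(\left(-5\right) 7 - 8\right) \frac{1}{433} - \frac{67}{16} = - 4 \left(-35 - 8\right) \frac{1}{433} - \frac{67}{16} = \left(-4\right) \left(-43\right) \frac{1}{433} - \frac{67}{16} = 172 \cdot \frac{1}{433} - \frac{67}{16} = \frac{172}{433} - \frac{67}{16} = - \frac{26259}{6928}$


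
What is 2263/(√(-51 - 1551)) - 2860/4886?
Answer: -1430/2443 - 2263*I*√178/534 ≈ -0.58535 - 56.54*I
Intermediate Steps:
2263/(√(-51 - 1551)) - 2860/4886 = 2263/(√(-1602)) - 2860*1/4886 = 2263/((3*I*√178)) - 1430/2443 = 2263*(-I*√178/534) - 1430/2443 = -2263*I*√178/534 - 1430/2443 = -1430/2443 - 2263*I*√178/534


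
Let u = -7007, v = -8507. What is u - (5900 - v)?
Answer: -21414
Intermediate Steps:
u - (5900 - v) = -7007 - (5900 - 1*(-8507)) = -7007 - (5900 + 8507) = -7007 - 1*14407 = -7007 - 14407 = -21414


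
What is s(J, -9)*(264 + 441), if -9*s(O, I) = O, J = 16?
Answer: -3760/3 ≈ -1253.3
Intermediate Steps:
s(O, I) = -O/9
s(J, -9)*(264 + 441) = (-⅑*16)*(264 + 441) = -16/9*705 = -3760/3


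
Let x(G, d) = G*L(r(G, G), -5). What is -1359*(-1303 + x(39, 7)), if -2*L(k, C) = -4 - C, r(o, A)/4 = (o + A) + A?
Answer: 3594555/2 ≈ 1.7973e+6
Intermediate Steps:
r(o, A) = 4*o + 8*A (r(o, A) = 4*((o + A) + A) = 4*((A + o) + A) = 4*(o + 2*A) = 4*o + 8*A)
L(k, C) = 2 + C/2 (L(k, C) = -(-4 - C)/2 = 2 + C/2)
x(G, d) = -G/2 (x(G, d) = G*(2 + (½)*(-5)) = G*(2 - 5/2) = G*(-½) = -G/2)
-1359*(-1303 + x(39, 7)) = -1359*(-1303 - ½*39) = -1359*(-1303 - 39/2) = -1359*(-2645/2) = 3594555/2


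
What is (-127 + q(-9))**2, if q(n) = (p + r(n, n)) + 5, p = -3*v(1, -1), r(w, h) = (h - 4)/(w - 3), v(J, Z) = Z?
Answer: 2002225/144 ≈ 13904.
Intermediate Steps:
r(w, h) = (-4 + h)/(-3 + w)
p = 3 (p = -3*(-1) = 3)
q(n) = 8 + (-4 + n)/(-3 + n) (q(n) = (3 + (-4 + n)/(-3 + n)) + 5 = 8 + (-4 + n)/(-3 + n))
(-127 + q(-9))**2 = (-127 + (-28 + 9*(-9))/(-3 - 9))**2 = (-127 + (-28 - 81)/(-12))**2 = (-127 - 1/12*(-109))**2 = (-127 + 109/12)**2 = (-1415/12)**2 = 2002225/144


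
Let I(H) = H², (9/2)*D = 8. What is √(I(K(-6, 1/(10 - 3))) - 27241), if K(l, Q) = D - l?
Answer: I*√2201621/9 ≈ 164.87*I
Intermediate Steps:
D = 16/9 (D = (2/9)*8 = 16/9 ≈ 1.7778)
K(l, Q) = 16/9 - l
√(I(K(-6, 1/(10 - 3))) - 27241) = √((16/9 - 1*(-6))² - 27241) = √((16/9 + 6)² - 27241) = √((70/9)² - 27241) = √(4900/81 - 27241) = √(-2201621/81) = I*√2201621/9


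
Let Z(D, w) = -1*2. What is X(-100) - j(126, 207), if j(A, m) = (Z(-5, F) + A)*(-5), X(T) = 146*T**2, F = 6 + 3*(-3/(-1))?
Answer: 1460620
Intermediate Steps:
F = 15 (F = 6 + 3*(-3*(-1)) = 6 + 3*3 = 6 + 9 = 15)
Z(D, w) = -2
j(A, m) = 10 - 5*A (j(A, m) = (-2 + A)*(-5) = 10 - 5*A)
X(-100) - j(126, 207) = 146*(-100)**2 - (10 - 5*126) = 146*10000 - (10 - 630) = 1460000 - 1*(-620) = 1460000 + 620 = 1460620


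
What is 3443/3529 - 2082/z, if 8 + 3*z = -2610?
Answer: 15527954/4619461 ≈ 3.3614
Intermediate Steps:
z = -2618/3 (z = -8/3 + (1/3)*(-2610) = -8/3 - 870 = -2618/3 ≈ -872.67)
3443/3529 - 2082/z = 3443/3529 - 2082/(-2618/3) = 3443*(1/3529) - 2082*(-3/2618) = 3443/3529 + 3123/1309 = 15527954/4619461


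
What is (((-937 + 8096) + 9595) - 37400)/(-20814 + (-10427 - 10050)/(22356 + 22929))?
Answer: 934954110/942582467 ≈ 0.99191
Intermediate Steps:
(((-937 + 8096) + 9595) - 37400)/(-20814 + (-10427 - 10050)/(22356 + 22929)) = ((7159 + 9595) - 37400)/(-20814 - 20477/45285) = (16754 - 37400)/(-20814 - 20477*1/45285) = -20646/(-20814 - 20477/45285) = -20646/(-942582467/45285) = -20646*(-45285/942582467) = 934954110/942582467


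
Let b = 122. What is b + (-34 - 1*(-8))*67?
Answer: -1620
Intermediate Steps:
b + (-34 - 1*(-8))*67 = 122 + (-34 - 1*(-8))*67 = 122 + (-34 + 8)*67 = 122 - 26*67 = 122 - 1742 = -1620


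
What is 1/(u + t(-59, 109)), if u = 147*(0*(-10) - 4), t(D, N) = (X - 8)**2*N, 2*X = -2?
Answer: 1/8241 ≈ 0.00012134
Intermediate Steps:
X = -1 (X = (1/2)*(-2) = -1)
t(D, N) = 81*N (t(D, N) = (-1 - 8)**2*N = (-9)**2*N = 81*N)
u = -588 (u = 147*(0 - 4) = 147*(-4) = -588)
1/(u + t(-59, 109)) = 1/(-588 + 81*109) = 1/(-588 + 8829) = 1/8241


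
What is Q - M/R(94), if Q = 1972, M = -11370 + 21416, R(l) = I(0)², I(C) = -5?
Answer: 39254/25 ≈ 1570.2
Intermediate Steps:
R(l) = 25 (R(l) = (-5)² = 25)
M = 10046
Q - M/R(94) = 1972 - 10046/25 = 39254/25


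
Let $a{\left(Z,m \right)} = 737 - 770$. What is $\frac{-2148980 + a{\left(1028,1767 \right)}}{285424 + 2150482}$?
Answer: $- \frac{2149013}{2435906} \approx -0.88222$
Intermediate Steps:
$a{\left(Z,m \right)} = -33$ ($a{\left(Z,m \right)} = 737 - 770 = -33$)
$\frac{-2148980 + a{\left(1028,1767 \right)}}{285424 + 2150482} = \frac{-2148980 - 33}{285424 + 2150482} = - \frac{2149013}{2435906}$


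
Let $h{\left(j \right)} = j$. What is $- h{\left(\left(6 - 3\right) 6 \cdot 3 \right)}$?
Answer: $-54$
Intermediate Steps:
$- h{\left(\left(6 - 3\right) 6 \cdot 3 \right)} = - \left(6 - 3\right) 6 \cdot 3 = - 3 \cdot 18 = \left(-1\right) 54 = -54$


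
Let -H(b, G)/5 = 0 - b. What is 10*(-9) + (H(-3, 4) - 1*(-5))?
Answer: -100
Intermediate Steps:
H(b, G) = 5*b (H(b, G) = -5*(0 - b) = -(-5)*b = 5*b)
10*(-9) + (H(-3, 4) - 1*(-5)) = 10*(-9) + (5*(-3) - 1*(-5)) = -90 + (-15 + 5) = -90 - 10 = -100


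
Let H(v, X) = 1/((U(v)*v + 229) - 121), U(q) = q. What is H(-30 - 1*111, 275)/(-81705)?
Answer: -1/1633201245 ≈ -6.1229e-10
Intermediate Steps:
H(v, X) = 1/(108 + v²) (H(v, X) = 1/((v*v + 229) - 121) = 1/((v² + 229) - 121) = 1/((229 + v²) - 121) = 1/(108 + v²))
H(-30 - 1*111, 275)/(-81705) = 1/((108 + (-30 - 1*111)²)*(-81705)) = -1/81705/(108 + (-30 - 111)²) = -1/81705/(108 + (-141)²) = -1/81705/(108 + 19881) = -1/81705/19989 = (1/19989)*(-1/81705) = -1/1633201245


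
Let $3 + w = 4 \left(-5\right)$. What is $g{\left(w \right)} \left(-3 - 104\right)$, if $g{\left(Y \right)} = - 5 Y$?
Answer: $-12305$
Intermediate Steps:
$w = -23$ ($w = -3 + 4 \left(-5\right) = -3 - 20 = -23$)
$g{\left(w \right)} \left(-3 - 104\right) = \left(-5\right) \left(-23\right) \left(-3 - 104\right) = 115 \left(-3 - 104\right) = 115 \left(-107\right) = -12305$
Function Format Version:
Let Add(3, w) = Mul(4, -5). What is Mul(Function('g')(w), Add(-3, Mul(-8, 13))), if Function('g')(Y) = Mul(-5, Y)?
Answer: -12305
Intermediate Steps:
w = -23 (w = Add(-3, Mul(4, -5)) = Add(-3, -20) = -23)
Mul(Function('g')(w), Add(-3, Mul(-8, 13))) = Mul(Mul(-5, -23), Add(-3, Mul(-8, 13))) = Mul(115, Add(-3, -104)) = Mul(115, -107) = -12305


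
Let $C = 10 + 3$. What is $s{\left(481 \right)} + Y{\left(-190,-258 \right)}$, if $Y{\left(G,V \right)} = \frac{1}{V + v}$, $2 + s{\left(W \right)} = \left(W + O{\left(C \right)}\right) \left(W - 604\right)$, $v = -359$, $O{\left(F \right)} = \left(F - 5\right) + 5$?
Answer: $- \frac{37491389}{617} \approx -60764.0$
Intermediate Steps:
$C = 13$
$O{\left(F \right)} = F$ ($O{\left(F \right)} = \left(-5 + F\right) + 5 = F$)
$s{\left(W \right)} = -2 + \left(-604 + W\right) \left(13 + W\right)$ ($s{\left(W \right)} = -2 + \left(W + 13\right) \left(W - 604\right) = -2 + \left(13 + W\right) \left(-604 + W\right) = -2 + \left(-604 + W\right) \left(13 + W\right)$)
$Y{\left(G,V \right)} = \frac{1}{-359 + V}$ ($Y{\left(G,V \right)} = \frac{1}{V - 359} = \frac{1}{-359 + V}$)
$s{\left(481 \right)} + Y{\left(-190,-258 \right)} = \left(-7854 + 481^{2} - 284271\right) + \frac{1}{-359 - 258} = \left(-7854 + 231361 - 284271\right) + \frac{1}{-617} = -60764 - \frac{1}{617} = - \frac{37491389}{617}$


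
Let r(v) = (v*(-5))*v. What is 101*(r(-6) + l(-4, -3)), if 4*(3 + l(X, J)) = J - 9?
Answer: -18786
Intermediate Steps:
l(X, J) = -21/4 + J/4 (l(X, J) = -3 + (J - 9)/4 = -3 + (-9 + J)/4 = -3 + (-9/4 + J/4) = -21/4 + J/4)
r(v) = -5*v**2 (r(v) = (-5*v)*v = -5*v**2)
101*(r(-6) + l(-4, -3)) = 101*(-5*(-6)**2 + (-21/4 + (1/4)*(-3))) = 101*(-5*36 + (-21/4 - 3/4)) = 101*(-180 - 6) = 101*(-186) = -18786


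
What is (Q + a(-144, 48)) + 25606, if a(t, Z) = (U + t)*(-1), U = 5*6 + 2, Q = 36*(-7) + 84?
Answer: 25550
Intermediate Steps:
Q = -168 (Q = -252 + 84 = -168)
U = 32 (U = 30 + 2 = 32)
a(t, Z) = -32 - t (a(t, Z) = (32 + t)*(-1) = -32 - t)
(Q + a(-144, 48)) + 25606 = (-168 + (-32 - 1*(-144))) + 25606 = (-168 + (-32 + 144)) + 25606 = (-168 + 112) + 25606 = -56 + 25606 = 25550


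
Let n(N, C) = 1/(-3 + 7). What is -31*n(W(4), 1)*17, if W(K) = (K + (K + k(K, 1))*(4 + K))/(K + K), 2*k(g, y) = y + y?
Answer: -527/4 ≈ -131.75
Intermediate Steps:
k(g, y) = y (k(g, y) = (y + y)/2 = (2*y)/2 = y)
W(K) = (K + (1 + K)*(4 + K))/(2*K) (W(K) = (K + (K + 1)*(4 + K))/(K + K) = (K + (1 + K)*(4 + K))/((2*K)) = (K + (1 + K)*(4 + K))*(1/(2*K)) = (K + (1 + K)*(4 + K))/(2*K))
n(N, C) = ¼ (n(N, C) = 1/4 = ¼)
-31*n(W(4), 1)*17 = -31*¼*17 = -31/4*17 = -527/4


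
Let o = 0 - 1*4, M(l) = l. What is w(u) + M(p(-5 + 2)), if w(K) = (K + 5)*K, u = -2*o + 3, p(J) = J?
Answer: 173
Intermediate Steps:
o = -4 (o = 0 - 4 = -4)
u = 11 (u = -2*(-4) + 3 = 8 + 3 = 11)
w(K) = K*(5 + K) (w(K) = (5 + K)*K = K*(5 + K))
w(u) + M(p(-5 + 2)) = 11*(5 + 11) + (-5 + 2) = 11*16 - 3 = 176 - 3 = 173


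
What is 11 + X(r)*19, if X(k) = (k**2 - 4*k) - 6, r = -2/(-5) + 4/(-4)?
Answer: -1264/25 ≈ -50.560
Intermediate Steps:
r = -3/5 (r = -2*(-1/5) + 4*(-1/4) = 2/5 - 1 = -3/5 ≈ -0.60000)
X(k) = -6 + k**2 - 4*k
11 + X(r)*19 = 11 + (-6 + (-3/5)**2 - 4*(-3/5))*19 = 11 + (-6 + 9/25 + 12/5)*19 = 11 - 81/25*19 = 11 - 1539/25 = -1264/25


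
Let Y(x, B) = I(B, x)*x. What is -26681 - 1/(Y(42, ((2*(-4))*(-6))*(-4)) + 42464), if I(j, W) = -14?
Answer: -1117293557/41876 ≈ -26681.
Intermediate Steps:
Y(x, B) = -14*x
-26681 - 1/(Y(42, ((2*(-4))*(-6))*(-4)) + 42464) = -26681 - 1/(-14*42 + 42464) = -26681 - 1/(-588 + 42464) = -26681 - 1/41876 = -1117293557/41876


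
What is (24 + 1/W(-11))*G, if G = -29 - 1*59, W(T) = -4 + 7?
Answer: -6424/3 ≈ -2141.3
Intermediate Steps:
W(T) = 3
G = -88 (G = -29 - 59 = -88)
(24 + 1/W(-11))*G = (24 + 1/3)*(-88) = (24 + ⅓)*(-88) = (73/3)*(-88) = -6424/3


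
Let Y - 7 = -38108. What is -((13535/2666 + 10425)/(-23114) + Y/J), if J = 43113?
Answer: 506668889347/379529429916 ≈ 1.3350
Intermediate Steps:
Y = -38101 (Y = 7 - 38108 = -38101)
-((13535/2666 + 10425)/(-23114) + Y/J) = -((13535/2666 + 10425)/(-23114) - 38101/43113) = -((13535*(1/2666) + 10425)*(-1/23114) - 38101*1/43113) = -((13535/2666 + 10425)*(-1/23114) - 5443/6159) = -((27806585/2666)*(-1/23114) - 5443/6159) = -(-27806585/61621924 - 5443/6159) = -1*(-506668889347/379529429916) = 506668889347/379529429916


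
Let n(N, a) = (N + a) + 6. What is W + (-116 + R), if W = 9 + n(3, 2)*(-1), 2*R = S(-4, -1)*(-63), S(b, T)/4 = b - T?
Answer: 260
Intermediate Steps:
S(b, T) = -4*T + 4*b (S(b, T) = 4*(b - T) = -4*T + 4*b)
R = 378 (R = ((-4*(-1) + 4*(-4))*(-63))/2 = ((4 - 16)*(-63))/2 = (-12*(-63))/2 = (1/2)*756 = 378)
n(N, a) = 6 + N + a
W = -2 (W = 9 + (6 + 3 + 2)*(-1) = 9 + 11*(-1) = 9 - 11 = -2)
W + (-116 + R) = -2 + (-116 + 378) = -2 + 262 = 260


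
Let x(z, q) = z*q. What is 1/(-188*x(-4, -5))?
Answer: -1/3760 ≈ -0.00026596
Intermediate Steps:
x(z, q) = q*z
1/(-188*x(-4, -5)) = 1/(-(-940)*(-4)) = 1/(-188*20) = 1/(-3760) = -1/3760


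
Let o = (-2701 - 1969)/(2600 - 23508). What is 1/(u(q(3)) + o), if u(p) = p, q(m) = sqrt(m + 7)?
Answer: -4882018/217481787 + 109286116*sqrt(10)/1087408935 ≈ 0.29537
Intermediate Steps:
q(m) = sqrt(7 + m)
o = 2335/10454 (o = -4670/(-20908) = -4670*(-1/20908) = 2335/10454 ≈ 0.22336)
1/(u(q(3)) + o) = 1/(sqrt(7 + 3) + 2335/10454) = 1/(sqrt(10) + 2335/10454) = 1/(2335/10454 + sqrt(10))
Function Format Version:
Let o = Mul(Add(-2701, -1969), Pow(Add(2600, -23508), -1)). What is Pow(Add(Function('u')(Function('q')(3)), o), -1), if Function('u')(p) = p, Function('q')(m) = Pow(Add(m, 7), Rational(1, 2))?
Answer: Add(Rational(-4882018, 217481787), Mul(Rational(109286116, 1087408935), Pow(10, Rational(1, 2)))) ≈ 0.29537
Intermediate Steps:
Function('q')(m) = Pow(Add(7, m), Rational(1, 2))
o = Rational(2335, 10454) (o = Mul(-4670, Pow(-20908, -1)) = Mul(-4670, Rational(-1, 20908)) = Rational(2335, 10454) ≈ 0.22336)
Pow(Add(Function('u')(Function('q')(3)), o), -1) = Pow(Add(Pow(Add(7, 3), Rational(1, 2)), Rational(2335, 10454)), -1) = Pow(Add(Pow(10, Rational(1, 2)), Rational(2335, 10454)), -1) = Pow(Add(Rational(2335, 10454), Pow(10, Rational(1, 2))), -1)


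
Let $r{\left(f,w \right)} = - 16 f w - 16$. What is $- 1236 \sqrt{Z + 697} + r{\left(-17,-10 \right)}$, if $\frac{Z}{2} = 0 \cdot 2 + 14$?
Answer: $-2736 - 6180 \sqrt{29} \approx -36016.0$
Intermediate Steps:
$Z = 28$ ($Z = 2 \left(0 \cdot 2 + 14\right) = 2 \left(0 + 14\right) = 2 \cdot 14 = 28$)
$r{\left(f,w \right)} = -16 - 16 f w$ ($r{\left(f,w \right)} = - 16 f w - 16 = -16 - 16 f w$)
$- 1236 \sqrt{Z + 697} + r{\left(-17,-10 \right)} = - 1236 \sqrt{28 + 697} - \left(16 - -2720\right) = - 1236 \sqrt{725} - 2736 = - 1236 \cdot 5 \sqrt{29} - 2736 = - 6180 \sqrt{29} - 2736 = -2736 - 6180 \sqrt{29}$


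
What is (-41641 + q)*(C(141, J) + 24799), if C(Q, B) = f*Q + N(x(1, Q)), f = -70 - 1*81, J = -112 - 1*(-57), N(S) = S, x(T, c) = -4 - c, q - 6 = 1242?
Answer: -135841659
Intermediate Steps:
q = 1248 (q = 6 + 1242 = 1248)
J = -55 (J = -112 + 57 = -55)
f = -151 (f = -70 - 81 = -151)
C(Q, B) = -4 - 152*Q (C(Q, B) = -151*Q + (-4 - Q) = -4 - 152*Q)
(-41641 + q)*(C(141, J) + 24799) = (-41641 + 1248)*((-4 - 152*141) + 24799) = -40393*((-4 - 21432) + 24799) = -40393*(-21436 + 24799) = -40393*3363 = -135841659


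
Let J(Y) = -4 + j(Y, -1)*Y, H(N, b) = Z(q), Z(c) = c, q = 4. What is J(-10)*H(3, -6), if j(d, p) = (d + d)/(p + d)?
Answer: -976/11 ≈ -88.727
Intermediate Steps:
j(d, p) = 2*d/(d + p) (j(d, p) = (2*d)/(d + p) = 2*d/(d + p))
H(N, b) = 4
J(Y) = -4 + 2*Y²/(-1 + Y) (J(Y) = -4 + (2*Y/(Y - 1))*Y = -4 + (2*Y/(-1 + Y))*Y = -4 + 2*Y²/(-1 + Y))
J(-10)*H(3, -6) = (2*(2 + (-10)² - 2*(-10))/(-1 - 10))*4 = (2*(2 + 100 + 20)/(-11))*4 = (2*(-1/11)*122)*4 = -244/11*4 = -976/11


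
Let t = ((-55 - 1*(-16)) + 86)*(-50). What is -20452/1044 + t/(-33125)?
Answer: -6750191/345825 ≈ -19.519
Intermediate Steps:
t = -2350 (t = ((-55 + 16) + 86)*(-50) = (-39 + 86)*(-50) = 47*(-50) = -2350)
-20452/1044 + t/(-33125) = -20452/1044 - 2350/(-33125) = -20452*1/1044 - 2350*(-1/33125) = -5113/261 + 94/1325 = -6750191/345825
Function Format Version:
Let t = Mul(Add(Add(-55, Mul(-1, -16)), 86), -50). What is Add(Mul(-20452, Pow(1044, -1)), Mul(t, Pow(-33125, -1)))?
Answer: Rational(-6750191, 345825) ≈ -19.519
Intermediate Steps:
t = -2350 (t = Mul(Add(Add(-55, 16), 86), -50) = Mul(Add(-39, 86), -50) = Mul(47, -50) = -2350)
Add(Mul(-20452, Pow(1044, -1)), Mul(t, Pow(-33125, -1))) = Add(Mul(-20452, Pow(1044, -1)), Mul(-2350, Pow(-33125, -1))) = Add(Mul(-20452, Rational(1, 1044)), Mul(-2350, Rational(-1, 33125))) = Add(Rational(-5113, 261), Rational(94, 1325)) = Rational(-6750191, 345825)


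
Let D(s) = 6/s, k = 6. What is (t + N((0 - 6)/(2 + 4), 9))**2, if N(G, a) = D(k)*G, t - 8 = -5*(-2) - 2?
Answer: 225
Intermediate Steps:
t = 16 (t = 8 + (-5*(-2) - 2) = 8 + (10 - 2) = 8 + 8 = 16)
N(G, a) = G (N(G, a) = (6/6)*G = (6*(1/6))*G = 1*G = G)
(t + N((0 - 6)/(2 + 4), 9))**2 = (16 + (0 - 6)/(2 + 4))**2 = (16 - 6/6)**2 = (16 - 6*1/6)**2 = (16 - 1)**2 = 15**2 = 225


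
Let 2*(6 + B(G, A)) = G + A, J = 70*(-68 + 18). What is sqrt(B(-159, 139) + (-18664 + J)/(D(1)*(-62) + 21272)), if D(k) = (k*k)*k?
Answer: I*sqrt(212997890)/3535 ≈ 4.1286*I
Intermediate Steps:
D(k) = k**3 (D(k) = k**2*k = k**3)
J = -3500 (J = 70*(-50) = -3500)
B(G, A) = -6 + A/2 + G/2 (B(G, A) = -6 + (G + A)/2 = -6 + (A + G)/2 = -6 + (A/2 + G/2) = -6 + A/2 + G/2)
sqrt(B(-159, 139) + (-18664 + J)/(D(1)*(-62) + 21272)) = sqrt((-6 + (1/2)*139 + (1/2)*(-159)) + (-18664 - 3500)/(1**3*(-62) + 21272)) = sqrt((-6 + 139/2 - 159/2) - 22164/(1*(-62) + 21272)) = sqrt(-16 - 22164/(-62 + 21272)) = sqrt(-16 - 22164/21210) = sqrt(-16 - 22164*1/21210) = sqrt(-16 - 3694/3535) = sqrt(-60254/3535) = I*sqrt(212997890)/3535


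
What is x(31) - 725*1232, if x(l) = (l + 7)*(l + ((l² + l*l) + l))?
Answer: -817808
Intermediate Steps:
x(l) = (7 + l)*(2*l + 2*l²) (x(l) = (7 + l)*(l + ((l² + l²) + l)) = (7 + l)*(l + (2*l² + l)) = (7 + l)*(l + (l + 2*l²)) = (7 + l)*(2*l + 2*l²))
x(31) - 725*1232 = 2*31*(7 + 31² + 8*31) - 725*1232 = 2*31*(7 + 961 + 248) - 893200 = 2*31*1216 - 893200 = 75392 - 893200 = -817808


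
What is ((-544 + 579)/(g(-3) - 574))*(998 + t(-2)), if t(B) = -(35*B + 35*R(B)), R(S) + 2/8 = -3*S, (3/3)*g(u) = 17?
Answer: -121345/2228 ≈ -54.464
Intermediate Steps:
g(u) = 17
R(S) = -¼ - 3*S
t(B) = 35/4 + 70*B (t(B) = -(-35/4 - 70*B) = -35*(-¼ - 2*B) = 35/4 + 70*B)
((-544 + 579)/(g(-3) - 574))*(998 + t(-2)) = ((-544 + 579)/(17 - 574))*(998 + (35/4 + 70*(-2))) = (35/(-557))*(998 + (35/4 - 140)) = (35*(-1/557))*(998 - 525/4) = -35/557*3467/4 = -121345/2228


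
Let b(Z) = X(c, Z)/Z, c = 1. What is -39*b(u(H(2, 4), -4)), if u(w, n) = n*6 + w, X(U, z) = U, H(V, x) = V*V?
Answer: 39/20 ≈ 1.9500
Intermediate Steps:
H(V, x) = V**2
u(w, n) = w + 6*n (u(w, n) = 6*n + w = w + 6*n)
b(Z) = 1/Z
-39*b(u(H(2, 4), -4)) = -39/(2**2 + 6*(-4)) = -39/(4 - 24) = -39/(-20) = -39*(-1/20) = 39/20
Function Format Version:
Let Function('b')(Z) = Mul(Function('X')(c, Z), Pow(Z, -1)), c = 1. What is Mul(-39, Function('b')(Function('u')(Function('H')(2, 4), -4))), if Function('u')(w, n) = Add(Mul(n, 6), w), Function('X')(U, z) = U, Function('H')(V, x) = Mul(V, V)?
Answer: Rational(39, 20) ≈ 1.9500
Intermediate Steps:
Function('H')(V, x) = Pow(V, 2)
Function('u')(w, n) = Add(w, Mul(6, n)) (Function('u')(w, n) = Add(Mul(6, n), w) = Add(w, Mul(6, n)))
Function('b')(Z) = Pow(Z, -1) (Function('b')(Z) = Mul(1, Pow(Z, -1)) = Pow(Z, -1))
Mul(-39, Function('b')(Function('u')(Function('H')(2, 4), -4))) = Mul(-39, Pow(Add(Pow(2, 2), Mul(6, -4)), -1)) = Mul(-39, Pow(Add(4, -24), -1)) = Mul(-39, Pow(-20, -1)) = Mul(-39, Rational(-1, 20)) = Rational(39, 20)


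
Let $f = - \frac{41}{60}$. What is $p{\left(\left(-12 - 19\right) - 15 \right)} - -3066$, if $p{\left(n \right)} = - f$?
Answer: $\frac{184001}{60} \approx 3066.7$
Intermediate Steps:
$f = - \frac{41}{60}$ ($f = \left(-41\right) \frac{1}{60} = - \frac{41}{60} \approx -0.68333$)
$p{\left(n \right)} = \frac{41}{60}$ ($p{\left(n \right)} = \left(-1\right) \left(- \frac{41}{60}\right) = \frac{41}{60}$)
$p{\left(\left(-12 - 19\right) - 15 \right)} - -3066 = \frac{41}{60} - -3066 = \frac{41}{60} + 3066 = \frac{184001}{60}$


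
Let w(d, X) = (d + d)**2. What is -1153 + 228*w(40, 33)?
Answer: 1458047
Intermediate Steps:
w(d, X) = 4*d**2 (w(d, X) = (2*d)**2 = 4*d**2)
-1153 + 228*w(40, 33) = -1153 + 228*(4*40**2) = -1153 + 228*(4*1600) = -1153 + 228*6400 = -1153 + 1459200 = 1458047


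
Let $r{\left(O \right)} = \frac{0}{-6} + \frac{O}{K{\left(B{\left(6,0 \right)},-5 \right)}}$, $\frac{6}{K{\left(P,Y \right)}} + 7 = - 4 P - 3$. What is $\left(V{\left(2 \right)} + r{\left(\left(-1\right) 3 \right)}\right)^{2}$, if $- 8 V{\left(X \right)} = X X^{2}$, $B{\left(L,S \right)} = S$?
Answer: $16$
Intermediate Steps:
$K{\left(P,Y \right)} = \frac{6}{-10 - 4 P}$ ($K{\left(P,Y \right)} = \frac{6}{-7 - \left(3 + 4 P\right)} = \frac{6}{-10 - 4 P}$)
$V{\left(X \right)} = - \frac{X^{3}}{8}$ ($V{\left(X \right)} = - \frac{X X^{2}}{8} = - \frac{X^{3}}{8}$)
$r{\left(O \right)} = - \frac{5 O}{3}$ ($r{\left(O \right)} = \frac{0}{-6} + \frac{O}{\left(-3\right) \frac{1}{5 + 2 \cdot 0}} = 0 \left(- \frac{1}{6}\right) + \frac{O}{\left(-3\right) \frac{1}{5 + 0}} = 0 + \frac{O}{\left(-3\right) \frac{1}{5}} = 0 + \frac{O}{- \frac{3}{5}} = 0 + O \left(- \frac{5}{3}\right) = 0 - \frac{5 O}{3} = - \frac{5 O}{3}$)
$\left(V{\left(2 \right)} + r{\left(\left(-1\right) 3 \right)}\right)^{2} = \left(- \frac{2^{3}}{8} - \frac{5 \left(\left(-1\right) 3\right)}{3}\right)^{2} = \left(\left(- \frac{1}{8}\right) 8 - -5\right)^{2} = \left(-1 + 5\right)^{2} = 4^{2} = 16$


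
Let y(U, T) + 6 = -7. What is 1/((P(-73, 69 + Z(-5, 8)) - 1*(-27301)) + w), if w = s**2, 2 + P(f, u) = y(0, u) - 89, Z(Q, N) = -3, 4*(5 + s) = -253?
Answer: 16/509681 ≈ 3.1392e-5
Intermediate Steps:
s = -273/4 (s = -5 + (1/4)*(-253) = -5 - 253/4 = -273/4 ≈ -68.250)
y(U, T) = -13 (y(U, T) = -6 - 7 = -13)
P(f, u) = -104 (P(f, u) = -2 + (-13 - 89) = -2 - 102 = -104)
w = 74529/16 (w = (-273/4)**2 = 74529/16 ≈ 4658.1)
1/((P(-73, 69 + Z(-5, 8)) - 1*(-27301)) + w) = 1/((-104 - 1*(-27301)) + 74529/16) = 1/((-104 + 27301) + 74529/16) = 1/(27197 + 74529/16) = 1/(509681/16) = 16/509681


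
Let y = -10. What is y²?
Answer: 100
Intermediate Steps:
y² = (-10)² = 100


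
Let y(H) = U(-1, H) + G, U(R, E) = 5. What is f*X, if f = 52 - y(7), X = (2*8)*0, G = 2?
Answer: 0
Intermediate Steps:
y(H) = 7 (y(H) = 5 + 2 = 7)
X = 0 (X = 16*0 = 0)
f = 45 (f = 52 - 1*7 = 52 - 7 = 45)
f*X = 45*0 = 0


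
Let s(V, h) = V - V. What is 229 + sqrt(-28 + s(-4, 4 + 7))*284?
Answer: 229 + 568*I*sqrt(7) ≈ 229.0 + 1502.8*I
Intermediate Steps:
s(V, h) = 0
229 + sqrt(-28 + s(-4, 4 + 7))*284 = 229 + sqrt(-28 + 0)*284 = 229 + sqrt(-28)*284 = 229 + (2*I*sqrt(7))*284 = 229 + 568*I*sqrt(7)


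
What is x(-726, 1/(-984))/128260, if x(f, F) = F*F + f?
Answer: -140590771/24837702912 ≈ -0.0056604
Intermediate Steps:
x(f, F) = f + F**2 (x(f, F) = F**2 + f = f + F**2)
x(-726, 1/(-984))/128260 = (-726 + (1/(-984))**2)/128260 = (-726 + (-1/984)**2)*(1/128260) = (-726 + 1/968256)*(1/128260) = -702953855/968256*1/128260 = -140590771/24837702912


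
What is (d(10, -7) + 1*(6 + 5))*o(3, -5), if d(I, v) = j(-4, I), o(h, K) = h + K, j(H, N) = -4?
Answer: -14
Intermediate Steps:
o(h, K) = K + h
d(I, v) = -4
(d(10, -7) + 1*(6 + 5))*o(3, -5) = (-4 + 1*(6 + 5))*(-5 + 3) = (-4 + 1*11)*(-2) = (-4 + 11)*(-2) = 7*(-2) = -14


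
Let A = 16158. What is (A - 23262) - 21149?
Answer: -28253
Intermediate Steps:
(A - 23262) - 21149 = (16158 - 23262) - 21149 = -7104 - 21149 = -28253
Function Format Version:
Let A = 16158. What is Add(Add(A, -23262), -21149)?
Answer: -28253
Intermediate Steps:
Add(Add(A, -23262), -21149) = Add(Add(16158, -23262), -21149) = Add(-7104, -21149) = -28253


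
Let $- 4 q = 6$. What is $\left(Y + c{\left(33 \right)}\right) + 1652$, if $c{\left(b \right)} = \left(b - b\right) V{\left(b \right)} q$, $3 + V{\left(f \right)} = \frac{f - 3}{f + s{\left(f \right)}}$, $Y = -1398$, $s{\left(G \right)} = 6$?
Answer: $254$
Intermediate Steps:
$q = - \frac{3}{2}$ ($q = \left(- \frac{1}{4}\right) 6 = - \frac{3}{2} \approx -1.5$)
$V{\left(f \right)} = -3 + \frac{-3 + f}{6 + f}$ ($V{\left(f \right)} = -3 + \frac{f - 3}{f + 6} = -3 + \frac{-3 + f}{6 + f}$)
$c{\left(b \right)} = 0$ ($c{\left(b \right)} = \left(b - b\right) \frac{-21 - 2 b}{6 + b} \left(- \frac{3}{2}\right) = 0 \frac{-21 - 2 b}{6 + b} \left(- \frac{3}{2}\right) = 0 \left(- \frac{3}{2}\right) = 0$)
$\left(Y + c{\left(33 \right)}\right) + 1652 = \left(-1398 + 0\right) + 1652 = -1398 + 1652 = 254$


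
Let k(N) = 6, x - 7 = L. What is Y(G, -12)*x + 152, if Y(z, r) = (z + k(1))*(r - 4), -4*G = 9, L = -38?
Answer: 2012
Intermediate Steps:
x = -31 (x = 7 - 38 = -31)
G = -9/4 (G = -1/4*9 = -9/4 ≈ -2.2500)
Y(z, r) = (-4 + r)*(6 + z) (Y(z, r) = (z + 6)*(r - 4) = (6 + z)*(-4 + r) = (-4 + r)*(6 + z))
Y(G, -12)*x + 152 = (-24 - 4*(-9/4) + 6*(-12) - 12*(-9/4))*(-31) + 152 = (-24 + 9 - 72 + 27)*(-31) + 152 = -60*(-31) + 152 = 1860 + 152 = 2012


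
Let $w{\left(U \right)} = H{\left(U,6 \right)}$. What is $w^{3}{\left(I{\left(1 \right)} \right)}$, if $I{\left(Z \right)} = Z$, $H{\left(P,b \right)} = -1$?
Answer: $-1$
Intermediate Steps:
$w{\left(U \right)} = -1$
$w^{3}{\left(I{\left(1 \right)} \right)} = \left(-1\right)^{3} = -1$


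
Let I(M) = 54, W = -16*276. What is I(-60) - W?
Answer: 4470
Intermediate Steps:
W = -4416
I(-60) - W = 54 - 1*(-4416) = 54 + 4416 = 4470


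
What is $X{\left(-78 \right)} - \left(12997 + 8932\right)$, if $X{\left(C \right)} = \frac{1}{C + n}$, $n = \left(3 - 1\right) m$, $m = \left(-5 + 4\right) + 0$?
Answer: $- \frac{1754321}{80} \approx -21929.0$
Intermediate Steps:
$m = -1$ ($m = -1 + 0 = -1$)
$n = -2$ ($n = \left(3 - 1\right) \left(-1\right) = 2 \left(-1\right) = -2$)
$X{\left(C \right)} = \frac{1}{-2 + C}$ ($X{\left(C \right)} = \frac{1}{C - 2} = \frac{1}{-2 + C}$)
$X{\left(-78 \right)} - \left(12997 + 8932\right) = \frac{1}{-2 - 78} - \left(12997 + 8932\right) = \frac{1}{-80} - 21929 = - \frac{1}{80} - 21929 = - \frac{1754321}{80}$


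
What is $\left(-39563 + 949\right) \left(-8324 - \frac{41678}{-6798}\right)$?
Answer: $\frac{1091711882318}{3399} \approx 3.2119 \cdot 10^{8}$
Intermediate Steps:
$\left(-39563 + 949\right) \left(-8324 - \frac{41678}{-6798}\right) = - 38614 \left(-8324 - - \frac{20839}{3399}\right) = - 38614 \left(-8324 + \frac{20839}{3399}\right) = \left(-38614\right) \left(- \frac{28272437}{3399}\right) = \frac{1091711882318}{3399}$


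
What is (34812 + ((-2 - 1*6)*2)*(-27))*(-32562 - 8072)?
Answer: -1432104696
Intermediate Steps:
(34812 + ((-2 - 1*6)*2)*(-27))*(-32562 - 8072) = (34812 + ((-2 - 6)*2)*(-27))*(-40634) = (34812 - 8*2*(-27))*(-40634) = (34812 - 16*(-27))*(-40634) = (34812 + 432)*(-40634) = 35244*(-40634) = -1432104696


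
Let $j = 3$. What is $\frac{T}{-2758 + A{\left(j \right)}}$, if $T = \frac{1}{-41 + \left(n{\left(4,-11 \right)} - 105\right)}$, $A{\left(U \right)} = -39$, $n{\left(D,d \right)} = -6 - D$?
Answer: $\frac{1}{436332} \approx 2.2918 \cdot 10^{-6}$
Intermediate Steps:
$T = - \frac{1}{156}$ ($T = \frac{1}{-41 - 115} = \frac{1}{-156} = - \frac{1}{156} \approx -0.0064103$)
$\frac{T}{-2758 + A{\left(j \right)}} = - \frac{1}{156 \left(-2758 - 39\right)} = - \frac{1}{156 \left(-2797\right)} = \left(- \frac{1}{156}\right) \left(- \frac{1}{2797}\right) = \frac{1}{436332}$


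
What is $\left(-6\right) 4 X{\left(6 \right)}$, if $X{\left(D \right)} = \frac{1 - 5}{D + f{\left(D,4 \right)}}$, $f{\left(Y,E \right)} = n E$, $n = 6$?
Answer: $\frac{16}{5} \approx 3.2$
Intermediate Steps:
$f{\left(Y,E \right)} = 6 E$
$X{\left(D \right)} = - \frac{4}{24 + D}$ ($X{\left(D \right)} = \frac{1 - 5}{D + 6 \cdot 4} = - \frac{4}{D + 24} = - \frac{4}{24 + D}$)
$\left(-6\right) 4 X{\left(6 \right)} = \left(-6\right) 4 \left(- \frac{4}{24 + 6}\right) = - 24 \left(- \frac{4}{30}\right) = - 24 \left(\left(-4\right) \frac{1}{30}\right) = \left(-24\right) \left(- \frac{2}{15}\right) = \frac{16}{5}$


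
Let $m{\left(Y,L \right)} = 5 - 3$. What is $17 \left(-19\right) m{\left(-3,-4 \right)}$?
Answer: $-646$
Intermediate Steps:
$m{\left(Y,L \right)} = 2$ ($m{\left(Y,L \right)} = 5 - 3 = 2$)
$17 \left(-19\right) m{\left(-3,-4 \right)} = 17 \left(-19\right) 2 = \left(-323\right) 2 = -646$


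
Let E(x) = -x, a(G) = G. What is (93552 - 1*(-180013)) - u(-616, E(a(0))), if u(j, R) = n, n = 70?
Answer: 273495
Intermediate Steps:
u(j, R) = 70
(93552 - 1*(-180013)) - u(-616, E(a(0))) = (93552 - 1*(-180013)) - 1*70 = (93552 + 180013) - 70 = 273565 - 70 = 273495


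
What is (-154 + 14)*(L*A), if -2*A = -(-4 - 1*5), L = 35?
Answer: 22050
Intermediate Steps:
A = -9/2 (A = -(-1)*(-4 - 1*5)/2 = -(-1)*(-4 - 5)/2 = -(-1)*(-9)/2 = -½*9 = -9/2 ≈ -4.5000)
(-154 + 14)*(L*A) = (-154 + 14)*(35*(-9/2)) = -140*(-315/2) = 22050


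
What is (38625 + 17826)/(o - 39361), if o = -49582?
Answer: -56451/88943 ≈ -0.63469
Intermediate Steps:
(38625 + 17826)/(o - 39361) = (38625 + 17826)/(-49582 - 39361) = 56451/(-88943) = 56451*(-1/88943) = -56451/88943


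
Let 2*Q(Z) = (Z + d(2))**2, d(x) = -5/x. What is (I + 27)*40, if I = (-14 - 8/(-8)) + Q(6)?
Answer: 805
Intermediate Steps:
Q(Z) = (-5/2 + Z)**2/2 (Q(Z) = (Z - 5/2)**2/2 = (-5/2 + Z)**2/2)
I = -55/8 (I = (-14 - 8/(-8)) + (-5 + 2*6)**2/8 = (-14 - 8*(-1/8)) + (-5 + 12)**2/8 = (-14 + 1) + (1/8)*7**2 = -13 + (1/8)*49 = -13 + 49/8 = -55/8 ≈ -6.8750)
(I + 27)*40 = (-55/8 + 27)*40 = (161/8)*40 = 805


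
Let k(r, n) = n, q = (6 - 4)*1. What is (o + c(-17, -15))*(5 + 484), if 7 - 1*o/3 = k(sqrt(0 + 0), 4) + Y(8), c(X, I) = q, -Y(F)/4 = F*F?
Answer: 380931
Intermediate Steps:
q = 2 (q = 2*1 = 2)
Y(F) = -4*F**2 (Y(F) = -4*F*F = -4*F**2)
c(X, I) = 2
o = 777 (o = 21 - 3*(4 - 4*8**2) = 21 - 3*(4 - 4*64) = 21 - 3*(4 - 256) = 21 - 3*(-252) = 21 + 756 = 777)
(o + c(-17, -15))*(5 + 484) = (777 + 2)*(5 + 484) = 779*489 = 380931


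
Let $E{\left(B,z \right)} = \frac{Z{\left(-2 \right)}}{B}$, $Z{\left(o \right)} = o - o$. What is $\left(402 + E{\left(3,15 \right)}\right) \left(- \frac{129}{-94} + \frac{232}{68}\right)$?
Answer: $\frac{1536645}{799} \approx 1923.2$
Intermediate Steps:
$Z{\left(o \right)} = 0$
$E{\left(B,z \right)} = 0$ ($E{\left(B,z \right)} = \frac{0}{B} = 0$)
$\left(402 + E{\left(3,15 \right)}\right) \left(- \frac{129}{-94} + \frac{232}{68}\right) = \left(402 + 0\right) \left(- \frac{129}{-94} + \frac{232}{68}\right) = 402 \left(\left(-129\right) \left(- \frac{1}{94}\right) + 232 \cdot \frac{1}{68}\right) = 402 \left(\frac{129}{94} + \frac{58}{17}\right) = 402 \cdot \frac{7645}{1598} = \frac{1536645}{799}$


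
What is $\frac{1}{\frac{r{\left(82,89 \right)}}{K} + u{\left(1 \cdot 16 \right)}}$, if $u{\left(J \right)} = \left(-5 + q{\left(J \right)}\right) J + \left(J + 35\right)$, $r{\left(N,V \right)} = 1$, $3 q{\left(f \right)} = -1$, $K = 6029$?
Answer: $- \frac{18087}{620984} \approx -0.029126$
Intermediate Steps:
$q{\left(f \right)} = - \frac{1}{3}$ ($q{\left(f \right)} = \frac{1}{3} \left(-1\right) = - \frac{1}{3}$)
$u{\left(J \right)} = 35 - \frac{13 J}{3}$ ($u{\left(J \right)} = \left(-5 - \frac{1}{3}\right) J + \left(J + 35\right) = - \frac{16 J}{3} + \left(35 + J\right) = 35 - \frac{13 J}{3}$)
$\frac{1}{\frac{r{\left(82,89 \right)}}{K} + u{\left(1 \cdot 16 \right)}} = \frac{1}{1 \cdot \frac{1}{6029} + \left(35 - \frac{13 \cdot 1 \cdot 16}{3}\right)} = \frac{1}{1 \cdot \frac{1}{6029} + \left(35 - \frac{208}{3}\right)} = \frac{1}{\frac{1}{6029} + \left(35 - \frac{208}{3}\right)} = \frac{1}{\frac{1}{6029} - \frac{103}{3}} = \frac{1}{- \frac{620984}{18087}} = - \frac{18087}{620984}$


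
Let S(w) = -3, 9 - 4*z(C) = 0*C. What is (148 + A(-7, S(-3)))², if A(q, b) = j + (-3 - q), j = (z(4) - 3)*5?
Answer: 351649/16 ≈ 21978.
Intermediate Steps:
z(C) = 9/4 (z(C) = 9/4 - 0*C = 9/4 - ¼*0 = 9/4 + 0 = 9/4)
j = -15/4 (j = (9/4 - 3)*5 = -¾*5 = -15/4 ≈ -3.7500)
A(q, b) = -27/4 - q (A(q, b) = -15/4 + (-3 - q) = -27/4 - q)
(148 + A(-7, S(-3)))² = (148 + (-27/4 - 1*(-7)))² = (148 + (-27/4 + 7))² = (148 + ¼)² = (593/4)² = 351649/16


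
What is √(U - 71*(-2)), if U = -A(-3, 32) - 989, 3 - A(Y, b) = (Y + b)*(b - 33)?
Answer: I*√879 ≈ 29.648*I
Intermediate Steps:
A(Y, b) = 3 - (-33 + b)*(Y + b) (A(Y, b) = 3 - (Y + b)*(b - 33) = 3 - (Y + b)*(-33 + b) = 3 - (-33 + b)*(Y + b))
U = -1021 (U = -(3 - 1*32² + 33*(-3) + 33*32 - 1*(-3)*32) - 989 = -(3 - 1*1024 - 99 + 1056 + 96) - 989 = -(3 - 1024 - 99 + 1056 + 96) - 989 = -1*32 - 989 = -32 - 989 = -1021)
√(U - 71*(-2)) = √(-1021 - 71*(-2)) = √(-1021 + 142) = √(-879) = I*√879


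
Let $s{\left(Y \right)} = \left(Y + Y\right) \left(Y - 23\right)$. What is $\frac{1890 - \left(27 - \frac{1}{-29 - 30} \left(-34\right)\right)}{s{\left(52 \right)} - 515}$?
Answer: $\frac{109951}{147559} \approx 0.74513$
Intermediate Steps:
$s{\left(Y \right)} = 2 Y \left(-23 + Y\right)$
$\frac{1890 - \left(27 - \frac{1}{-29 - 30} \left(-34\right)\right)}{s{\left(52 \right)} - 515} = \frac{1890 - \left(27 - \frac{1}{-29 - 30} \left(-34\right)\right)}{2 \cdot 52 \left(-23 + 52\right) - 515} = \frac{1890 - \left(27 - \frac{1}{-29 - 30} \left(-34\right)\right)}{2 \cdot 52 \cdot 29 - 515} = \frac{1890 - \left(27 - \frac{1}{-59} \left(-34\right)\right)}{3016 - 515} = \frac{1890 - \frac{1559}{59}}{2501} = \left(1890 + \left(\frac{34}{59} - 27\right)\right) \frac{1}{2501} = \left(1890 - \frac{1559}{59}\right) \frac{1}{2501} = \frac{109951}{59} \cdot \frac{1}{2501} = \frac{109951}{147559}$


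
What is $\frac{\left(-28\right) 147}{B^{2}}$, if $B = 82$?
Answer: $- \frac{1029}{1681} \approx -0.61214$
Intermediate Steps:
$\frac{\left(-28\right) 147}{B^{2}} = \frac{\left(-28\right) 147}{82^{2}} = - \frac{4116}{6724} = \left(-4116\right) \frac{1}{6724} = - \frac{1029}{1681}$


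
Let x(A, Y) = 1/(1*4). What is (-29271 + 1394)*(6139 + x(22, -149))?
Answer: -684575489/4 ≈ -1.7114e+8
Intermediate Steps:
x(A, Y) = 1/4
(-29271 + 1394)*(6139 + x(22, -149)) = (-29271 + 1394)*(6139 + 1/4) = -27877*24557/4 = -684575489/4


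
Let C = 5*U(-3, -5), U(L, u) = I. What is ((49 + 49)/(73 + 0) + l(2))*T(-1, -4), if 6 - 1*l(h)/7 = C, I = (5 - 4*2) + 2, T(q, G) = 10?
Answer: 57190/73 ≈ 783.42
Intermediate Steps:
I = -1 (I = (5 - 8) + 2 = -3 + 2 = -1)
U(L, u) = -1
C = -5 (C = 5*(-1) = -5)
l(h) = 77 (l(h) = 42 - 7*(-5) = 42 + 35 = 77)
((49 + 49)/(73 + 0) + l(2))*T(-1, -4) = ((49 + 49)/(73 + 0) + 77)*10 = (98/73 + 77)*10 = (5719/73)*10 = 57190/73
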